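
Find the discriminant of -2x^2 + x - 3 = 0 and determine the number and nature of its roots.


For ax^2 + bx + c = 0, discriminant D = b^2 - 4ac
Here a = -2, b = 1, c = -3
D = (1)^2 - 4(-2)(-3) = 1 - 24 = -23

D = -23 < 0
The equation has no real roots (2 complex conjugate roots).

Discriminant = -23, no real roots (2 complex conjugate roots)


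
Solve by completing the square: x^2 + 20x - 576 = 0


Start: x^2 + 20x - 576 = 0
Move constant: x^2 + 20x = 576
Half of 20 is 10, squared is 100
Add 100 to both sides: x^2 + 20x + 100 = 676
(x + 10)^2 = 676
x + 10 = ±26
x = -10 + 26 = 16 or x = -10 - 26 = -36

x = -36, x = 16


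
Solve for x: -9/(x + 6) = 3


Multiply both sides by (x + 6): -9 = 3(x + 6)
Distribute: -9 = 3x + 18
3x = -9 - 18 = -27
x = -9

x = -9


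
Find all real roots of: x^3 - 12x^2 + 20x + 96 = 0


Let p(x) = x^3 - 12x^2 + 20x + 96. By the rational root theorem (leading coefficient 1), any rational root is an integer divisor of 96: try ±1, ±2, ... in turn.
Test x = 1: value = 105 ≠ 0.
Test x = -1: value = 63 ≠ 0.
Test x = 2: value = 96 ≠ 0.
Test x = -2: value = 0 ✓, so (x + 2) is a factor.
Synthetic division by (x + 2): bring down 1; 1(-2) - 12 = -14; (-14)(-2) + 20 = 48; 48(-2) + 96 = 0 → quotient x^2 - 14x + 48, remainder 0.
Solve the quadratic x^2 - 14x + 48 = 0: discriminant = (-14)^2 - 4(1)(48) = 196 - 192 = 4.
sqrt(4) = 2, so x = (14 ± 2)/2: x = 8 or x = 6.

x = -2, x = 6, x = 8


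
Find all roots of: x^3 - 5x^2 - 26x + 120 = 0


Let p(x) = x^3 - 5x^2 - 26x + 120. By the rational root theorem (leading coefficient 1), any rational root is an integer divisor of 120: try ±1, ±2, ... in turn.
Test x = 1: value = 90 ≠ 0.
Test x = -1: value = 140 ≠ 0.
Test x = 2: value = 56 ≠ 0.
Test x = -2: value = 144 ≠ 0.
Test x = 3: value = 24 ≠ 0.
Test x = -3: value = 126 ≠ 0.
Test x = 4: value = 0 ✓, so (x - 4) is a factor.
Synthetic division by (x - 4): bring down 1; 1(4) - 5 = -1; (-1)(4) - 26 = -30; (-30)(4) + 120 = 0 → quotient x^2 - x - 30, remainder 0.
Solve the quadratic x^2 - x - 30 = 0: discriminant = (-1)^2 - 4(1)(-30) = 1 + 120 = 121.
sqrt(121) = 11, so x = (1 ± 11)/2: x = 6 or x = -5.
Collecting all roots found:

x = -5, x = 4, x = 6


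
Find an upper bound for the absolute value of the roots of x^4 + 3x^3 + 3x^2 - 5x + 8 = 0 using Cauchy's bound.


Cauchy's bound: all roots r satisfy |r| <= 1 + max(|a_i/a_n|) for i = 0,...,n-1
where a_n is the leading coefficient.

Coefficients: [1, 3, 3, -5, 8]
Leading coefficient a_n = 1
Ratios |a_i/a_n|: 3, 3, 5, 8
Maximum ratio: 8
Cauchy's bound: |r| <= 1 + 8 = 9

Upper bound = 9


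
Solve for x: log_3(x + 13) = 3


Convert to exponential form: x + 13 = 3^3 = 27
x = 27 - 13 = 14
Check: log_3(14 + 13) = log_3(27) = log_3(27) = 3 ✓

x = 14


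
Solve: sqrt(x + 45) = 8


Square both sides: x + 45 = 8^2 = 64
x = 64 - 45 = 19
x = 19
Check: sqrt(1*19 + 45) = sqrt(64) = 8 ✓

x = 19


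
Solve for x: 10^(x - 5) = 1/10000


Express both sides with the same base.
1/10000 = 10^(-4)
Since the bases match, equate exponents: x - 5 = -4
So x = -4 - (-5) = 1

x = 1


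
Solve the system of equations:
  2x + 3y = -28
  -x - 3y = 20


Using Cramer's rule:
Determinant D = (2)(-3) - (-1)(3) = -6 + 3 = -3
Dx = (-28)(-3) - (20)(3) = 84 - 60 = 24
Dy = (2)(20) - (-1)(-28) = 40 - 28 = 12
x = Dx/D = 24/-3 = -8
y = Dy/D = 12/-3 = -4

x = -8, y = -4


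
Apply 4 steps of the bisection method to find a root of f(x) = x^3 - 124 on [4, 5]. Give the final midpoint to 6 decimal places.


f(x) = x^3 - 124
f(4) = -60 < 0
f(5) = 1 > 0

Step 1: midpoint = (4.000000 + 5.000000)/2 = 4.500000
  f(4.500000) = -32.875000
  f(mid) < 0, so root is in [4.500000, 5.000000]

Step 2: midpoint = (4.500000 + 5.000000)/2 = 4.750000
  f(4.750000) = -16.828125
  f(mid) < 0, so root is in [4.750000, 5.000000]

Step 3: midpoint = (4.750000 + 5.000000)/2 = 4.875000
  f(4.875000) = -8.142578
  f(mid) < 0, so root is in [4.875000, 5.000000]

Step 4: midpoint = (4.875000 + 5.000000)/2 = 4.937500
  f(4.937500) = -3.629150
  f(mid) < 0, so root is in [4.937500, 5.000000]

midpoint = 4.937500


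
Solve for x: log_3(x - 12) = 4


Convert to exponential form: x - 12 = 3^4 = 81
x = 81 + 12 = 93
Check: log_3(93 - 12) = log_3(81) = log_3(81) = 4 ✓

x = 93


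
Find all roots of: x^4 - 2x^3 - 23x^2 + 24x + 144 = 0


Let p(x) = x^4 - 2x^3 - 23x^2 + 24x + 144. By the rational root theorem (leading coefficient 1), any rational root is an integer divisor of 144: try ±1, ±2, ... in turn.
Test x = 1: value = 144 ≠ 0.
Test x = -1: value = 100 ≠ 0.
Test x = 2: value = 100 ≠ 0.
Test x = -2: value = 36 ≠ 0.
Test x = 3: value = 36 ≠ 0.
Test x = -3: value = 0 ✓, so (x + 3) is a factor.
Synthetic division by (x + 3): bring down 1; 1(-3) - 2 = -5; (-5)(-3) - 23 = -8; (-8)(-3) + 24 = 48; 48(-3) + 144 = 0 → quotient x^3 - 5x^2 - 8x + 48, remainder 0.
Continue with the quotient x^3 - 5x^2 - 8x + 48 (candidates must divide 48; re-test x = -3 first in case it repeats).
Test x = -3: value = 0 ✓, so (x + 3) is a factor.
Synthetic division by (x + 3): bring down 1; 1(-3) - 5 = -8; (-8)(-3) - 8 = 16; 16(-3) + 48 = 0 → quotient x^2 - 8x + 16, remainder 0.
Solve the quadratic x^2 - 8x + 16 = 0: discriminant = (-8)^2 - 4(1)(16) = 64 - 64 = 0.
Discriminant = 0, so a double root: x = 8/2 = 4.
Collecting all roots found:

x = -3 (multiplicity 2), x = 4 (multiplicity 2)


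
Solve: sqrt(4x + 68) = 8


Square both sides: 4x + 68 = 8^2 = 64
4x = 64 - 68 = -4
x = -1
Check: sqrt(4*(-1) + 68) = sqrt(64) = 8 ✓

x = -1


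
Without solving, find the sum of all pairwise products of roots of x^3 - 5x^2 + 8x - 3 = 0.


By Vieta's formulas for x^3 + bx^2 + cx + d = 0:
  r1 + r2 + r3 = -b/a = 5
  r1*r2 + r1*r3 + r2*r3 = c/a = 8
  r1*r2*r3 = -d/a = 3


Sum of pairwise products = 8


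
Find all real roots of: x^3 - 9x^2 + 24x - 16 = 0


Let p(x) = x^3 - 9x^2 + 24x - 16. By the rational root theorem (leading coefficient 1), any rational root is an integer divisor of 16: try ±1, ±2, ... in turn.
Test x = 1: value = 0 ✓, so (x - 1) is a factor.
Synthetic division by (x - 1): bring down 1; 1(1) - 9 = -8; (-8)(1) + 24 = 16; 16(1) - 16 = 0 → quotient x^2 - 8x + 16, remainder 0.
Solve the quadratic x^2 - 8x + 16 = 0: discriminant = (-8)^2 - 4(1)(16) = 64 - 64 = 0.
Discriminant = 0, so a double root: x = 8/2 = 4.

x = 1, x = 4 (multiplicity 2)


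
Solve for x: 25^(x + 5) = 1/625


Express both sides with the same base.
1/625 = 25^(-2)
Since the bases match, equate exponents: x + 5 = -2
So x = -2 - (5) = -7

x = -7


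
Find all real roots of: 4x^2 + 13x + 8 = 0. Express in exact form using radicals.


Using the quadratic formula: x = (-b ± sqrt(b^2 - 4ac)) / (2a)
Here a = 4, b = 13, c = 8
Discriminant = b^2 - 4ac = 13^2 - 4(4)(8) = 169 - 128 = 41
Since discriminant = 41 > 0, there are two real roots.
x = (-13 ± sqrt(41)) / 8
Numerically: x ≈ -0.8246 or x ≈ -2.4254

x = (-13 + sqrt(41)) / 8 or x = (-13 - sqrt(41)) / 8


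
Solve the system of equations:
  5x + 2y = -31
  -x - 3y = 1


Using Cramer's rule:
Determinant D = (5)(-3) - (-1)(2) = -15 + 2 = -13
Dx = (-31)(-3) - (1)(2) = 93 - 2 = 91
Dy = (5)(1) - (-1)(-31) = 5 - 31 = -26
x = Dx/D = 91/-13 = -7
y = Dy/D = -26/-13 = 2

x = -7, y = 2


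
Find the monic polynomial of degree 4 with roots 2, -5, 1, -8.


A monic polynomial with roots 2, -5, 1, -8 is:
p(x) = (x - 2)(x + 5)(x - 1)(x + 8)
After multiplying by (x - 2): x - 2
After multiplying by (x + 5): x^2 + 3x - 10
After multiplying by (x - 1): x^3 + 2x^2 - 13x + 10
After multiplying by (x + 8): x^4 + 10x^3 + 3x^2 - 94x + 80

x^4 + 10x^3 + 3x^2 - 94x + 80


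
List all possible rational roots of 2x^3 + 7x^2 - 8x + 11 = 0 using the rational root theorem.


Rational root theorem: possible roots are ±p/q where:
  p divides the constant term (11): p ∈ {1, 11}
  q divides the leading coefficient (2): q ∈ {1, 2}

All possible rational roots: -11, -11/2, -1, -1/2, 1/2, 1, 11/2, 11

-11, -11/2, -1, -1/2, 1/2, 1, 11/2, 11


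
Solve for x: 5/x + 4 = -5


Subtract 4 from both sides: 5/x = -9
Multiply both sides by x: 5 = -9 * x
Divide by -9: x = -5/9

x = -5/9


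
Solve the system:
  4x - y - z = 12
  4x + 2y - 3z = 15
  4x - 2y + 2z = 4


Using Cramer's rule. Expand each determinant along the first row.
D  = 4*[2*2 - (-3)*(-2)] - (-1)*[4*2 - (-3)*4] + (-1)*[4*(-2) - 2*4]
  = 4*(-2) - (-1)*(20) + (-1)*(-16) = 28
Dx = 12*[2*2 - (-3)*(-2)] - (-1)*[15*2 - (-3)*4] + (-1)*[15*(-2) - 2*4]
  = 12*(-2) - (-1)*(42) + (-1)*(-38) = 56
Dy = 4*[15*2 - (-3)*4] - 12*[4*2 - (-3)*4] + (-1)*[4*4 - 15*4]
  = 4*(42) - 12*(20) + (-1)*(-44) = -28
Dz = 4*[2*4 - 15*(-2)] - (-1)*[4*4 - 15*4] + 12*[4*(-2) - 2*4]
  = 4*(38) - (-1)*(-44) + 12*(-16) = -84
x = Dx/D = 56/28 = 2, y = Dy/D = -28/28 = -1, z = Dz/D = -84/28 = -3
Check eq1: (4)(2) + (-1)(-1) + (-1)(-3) = 12 = 12 ✓
Check eq2: (4)(2) + (2)(-1) + (-3)(-3) = 15 = 15 ✓
Check eq3: (4)(2) + (-2)(-1) + (2)(-3) = 4 = 4 ✓

x = 2, y = -1, z = -3


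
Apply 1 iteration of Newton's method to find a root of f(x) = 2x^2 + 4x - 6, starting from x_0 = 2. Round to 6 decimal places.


Newton's method: x_(n+1) = x_n - f(x_n)/f'(x_n)
f(x) = 2x^2 + 4x - 6
f'(x) = 4x + 4

Iteration 1:
  f(2.000000) = 10.000000
  f'(2.000000) = 12.000000
  x_1 = 2.000000 - (10.000000)/(12.000000) = 1.166667

x_1 = 1.166667


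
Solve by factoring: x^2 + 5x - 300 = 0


We need two numbers that multiply to -300 and add to 5.
Those numbers are -15 and 20 (since (-15) * 20 = -300 and (-15) + 20 = 5).
So x^2 + 5x - 300 = (x - 15)(x + 20) = 0
Setting each factor to zero: x = 15 or x = -20

x = -20, x = 15


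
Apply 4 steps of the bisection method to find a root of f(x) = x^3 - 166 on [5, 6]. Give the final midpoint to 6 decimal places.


f(x) = x^3 - 166
f(5) = -41 < 0
f(6) = 50 > 0

Step 1: midpoint = (5.000000 + 6.000000)/2 = 5.500000
  f(5.500000) = 0.375000
  f(mid) > 0, so root is in [5.000000, 5.500000]

Step 2: midpoint = (5.000000 + 5.500000)/2 = 5.250000
  f(5.250000) = -21.296875
  f(mid) < 0, so root is in [5.250000, 5.500000]

Step 3: midpoint = (5.250000 + 5.500000)/2 = 5.375000
  f(5.375000) = -10.712891
  f(mid) < 0, so root is in [5.375000, 5.500000]

Step 4: midpoint = (5.375000 + 5.500000)/2 = 5.437500
  f(5.437500) = -5.232666
  f(mid) < 0, so root is in [5.437500, 5.500000]

midpoint = 5.437500


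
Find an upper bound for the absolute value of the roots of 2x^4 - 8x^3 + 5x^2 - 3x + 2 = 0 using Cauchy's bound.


Cauchy's bound: all roots r satisfy |r| <= 1 + max(|a_i/a_n|) for i = 0,...,n-1
where a_n is the leading coefficient.

Coefficients: [2, -8, 5, -3, 2]
Leading coefficient a_n = 2
Ratios |a_i/a_n|: 4, 5/2, 3/2, 1
Maximum ratio: 4
Cauchy's bound: |r| <= 1 + 4 = 5

Upper bound = 5


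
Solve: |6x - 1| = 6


An absolute value equation |expr| = 6 gives two cases:
Case 1: 6x - 1 = 6
  6x = 7, so x = 7/6
Case 2: 6x - 1 = -6
  6x = -5, so x = -5/6

x = -5/6, x = 7/6


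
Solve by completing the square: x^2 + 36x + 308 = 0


Start: x^2 + 36x + 308 = 0
Move constant: x^2 + 36x = -308
Half of 36 is 18, squared is 324
Add 324 to both sides: x^2 + 36x + 324 = 16
(x + 18)^2 = 16
x + 18 = ±4
x = -18 + 4 = -14 or x = -18 - 4 = -22

x = -22, x = -14


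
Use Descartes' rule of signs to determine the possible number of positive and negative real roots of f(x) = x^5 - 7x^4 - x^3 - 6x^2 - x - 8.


Descartes' rule of signs:

For positive roots, count sign changes in f(x) = x^5 - 7x^4 - x^3 - 6x^2 - x - 8:
Signs of coefficients: +, -, -, -, -, -
Number of sign changes: 1
Possible positive real roots: 1

For negative roots, examine f(-x) = -x^5 - 7x^4 + x^3 - 6x^2 + x - 8:
Signs of coefficients: -, -, +, -, +, -
Number of sign changes: 4
Possible negative real roots: 4, 2, 0

Positive roots: 1; Negative roots: 4 or 2 or 0


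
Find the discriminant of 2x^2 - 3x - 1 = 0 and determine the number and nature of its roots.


For ax^2 + bx + c = 0, discriminant D = b^2 - 4ac
Here a = 2, b = -3, c = -1
D = (-3)^2 - 4(2)(-1) = 9 + 8 = 17

D = 17 > 0 but not a perfect square
The equation has 2 distinct real irrational roots.

Discriminant = 17, 2 distinct real irrational roots


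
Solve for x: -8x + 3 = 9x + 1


Starting with: -8x + 3 = 9x + 1
Move all x terms to left: (-8 - 9)x = 1 - 3
Simplify: -17x = -2
Divide both sides by -17: x = 2/17

x = 2/17


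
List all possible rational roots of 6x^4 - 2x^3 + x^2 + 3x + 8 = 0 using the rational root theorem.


Rational root theorem: possible roots are ±p/q where:
  p divides the constant term (8): p ∈ {1, 2, 4, 8}
  q divides the leading coefficient (6): q ∈ {1, 2, 3, 6}

All possible rational roots: -8, -4, -8/3, -2, -4/3, -1, -2/3, -1/2, -1/3, -1/6, 1/6, 1/3, 1/2, 2/3, 1, 4/3, 2, 8/3, 4, 8

-8, -4, -8/3, -2, -4/3, -1, -2/3, -1/2, -1/3, -1/6, 1/6, 1/3, 1/2, 2/3, 1, 4/3, 2, 8/3, 4, 8


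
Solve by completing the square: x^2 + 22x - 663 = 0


Start: x^2 + 22x - 663 = 0
Move constant: x^2 + 22x = 663
Half of 22 is 11, squared is 121
Add 121 to both sides: x^2 + 22x + 121 = 784
(x + 11)^2 = 784
x + 11 = ±28
x = -11 + 28 = 17 or x = -11 - 28 = -39

x = -39, x = 17


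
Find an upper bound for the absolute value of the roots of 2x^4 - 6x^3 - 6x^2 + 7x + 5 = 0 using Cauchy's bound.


Cauchy's bound: all roots r satisfy |r| <= 1 + max(|a_i/a_n|) for i = 0,...,n-1
where a_n is the leading coefficient.

Coefficients: [2, -6, -6, 7, 5]
Leading coefficient a_n = 2
Ratios |a_i/a_n|: 3, 3, 7/2, 5/2
Maximum ratio: 7/2
Cauchy's bound: |r| <= 1 + 7/2 = 9/2

Upper bound = 9/2


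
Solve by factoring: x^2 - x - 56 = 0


We need two numbers that multiply to -56 and add to -1.
Those numbers are 7 and -8 (since 7 * (-8) = -56 and 7 + (-8) = -1).
So x^2 - x - 56 = (x + 7)(x - 8) = 0
Setting each factor to zero: x = -7 or x = 8

x = -7, x = 8


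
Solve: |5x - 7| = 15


An absolute value equation |expr| = 15 gives two cases:
Case 1: 5x - 7 = 15
  5x = 22, so x = 22/5
Case 2: 5x - 7 = -15
  5x = -8, so x = -8/5

x = -8/5, x = 22/5


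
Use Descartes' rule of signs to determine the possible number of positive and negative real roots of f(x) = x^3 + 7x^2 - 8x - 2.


Descartes' rule of signs:

For positive roots, count sign changes in f(x) = x^3 + 7x^2 - 8x - 2:
Signs of coefficients: +, +, -, -
Number of sign changes: 1
Possible positive real roots: 1

For negative roots, examine f(-x) = -x^3 + 7x^2 + 8x - 2:
Signs of coefficients: -, +, +, -
Number of sign changes: 2
Possible negative real roots: 2, 0

Positive roots: 1; Negative roots: 2 or 0


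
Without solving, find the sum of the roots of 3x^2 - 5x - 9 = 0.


By Vieta's formulas for ax^2 + bx + c = 0:
  Sum of roots = -b/a
  Product of roots = c/a

Here a = 3, b = -5, c = -9
Sum = -(-5)/3 = 5/3
Product = -9/3 = -3

Sum = 5/3


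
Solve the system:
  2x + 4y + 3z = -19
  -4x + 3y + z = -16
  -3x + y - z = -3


Using Cramer's rule. Expand each determinant along the first row.
D  = 2*[3*(-1) - 1*1] - 4*[(-4)*(-1) - 1*(-3)] + 3*[(-4)*1 - 3*(-3)]
  = 2*(-4) - 4*(7) + 3*(5) = -21
Dx = (-19)*[3*(-1) - 1*1] - 4*[(-16)*(-1) - 1*(-3)] + 3*[(-16)*1 - 3*(-3)]
  = (-19)*(-4) - 4*(19) + 3*(-7) = -21
Dy = 2*[(-16)*(-1) - 1*(-3)] - (-19)*[(-4)*(-1) - 1*(-3)] + 3*[(-4)*(-3) - (-16)*(-3)]
  = 2*(19) - (-19)*(7) + 3*(-36) = 63
Dz = 2*[3*(-3) - (-16)*1] - 4*[(-4)*(-3) - (-16)*(-3)] + (-19)*[(-4)*1 - 3*(-3)]
  = 2*(7) - 4*(-36) + (-19)*(5) = 63
x = Dx/D = -21/-21 = 1, y = Dy/D = 63/-21 = -3, z = Dz/D = 63/-21 = -3
Check eq1: (2)(1) + (4)(-3) + (3)(-3) = -19 = -19 ✓
Check eq2: (-4)(1) + (3)(-3) + (1)(-3) = -16 = -16 ✓
Check eq3: (-3)(1) + (1)(-3) + (-1)(-3) = -3 = -3 ✓

x = 1, y = -3, z = -3


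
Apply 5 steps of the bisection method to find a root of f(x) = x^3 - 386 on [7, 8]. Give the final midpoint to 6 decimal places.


f(x) = x^3 - 386
f(7) = -43 < 0
f(8) = 126 > 0

Step 1: midpoint = (7.000000 + 8.000000)/2 = 7.500000
  f(7.500000) = 35.875000
  f(mid) > 0, so root is in [7.000000, 7.500000]

Step 2: midpoint = (7.000000 + 7.500000)/2 = 7.250000
  f(7.250000) = -4.921875
  f(mid) < 0, so root is in [7.250000, 7.500000]

Step 3: midpoint = (7.250000 + 7.500000)/2 = 7.375000
  f(7.375000) = 15.130859
  f(mid) > 0, so root is in [7.250000, 7.375000]

Step 4: midpoint = (7.250000 + 7.375000)/2 = 7.312500
  f(7.312500) = 5.018799
  f(mid) > 0, so root is in [7.250000, 7.312500]

Step 5: midpoint = (7.250000 + 7.312500)/2 = 7.281250
  f(7.281250) = 0.027130
  f(mid) > 0, so root is in [7.250000, 7.281250]

midpoint = 7.281250


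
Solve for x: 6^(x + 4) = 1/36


Express both sides with the same base.
1/36 = 6^(-2)
Since the bases match, equate exponents: x + 4 = -2
So x = -2 - (4) = -6

x = -6


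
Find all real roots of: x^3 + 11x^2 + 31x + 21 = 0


Let p(x) = x^3 + 11x^2 + 31x + 21. By the rational root theorem (leading coefficient 1), any rational root is an integer divisor of 21: try ±1, ±2, ... in turn.
Test x = 1: value = 64 ≠ 0.
Test x = -1: value = 0 ✓, so (x + 1) is a factor.
Synthetic division by (x + 1): bring down 1; 1(-1) + 11 = 10; 10(-1) + 31 = 21; 21(-1) + 21 = 0 → quotient x^2 + 10x + 21, remainder 0.
Solve the quadratic x^2 + 10x + 21 = 0: discriminant = 10^2 - 4(1)(21) = 100 - 84 = 16.
sqrt(16) = 4, so x = (-10 ± 4)/2: x = -3 or x = -7.

x = -7, x = -3, x = -1


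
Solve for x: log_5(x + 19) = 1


Convert to exponential form: x + 19 = 5^1 = 5
x = 5 - 19 = -14
Check: log_5(-14 + 19) = log_5(5) = log_5(5) = 1 ✓

x = -14


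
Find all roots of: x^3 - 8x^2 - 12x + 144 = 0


Let p(x) = x^3 - 8x^2 - 12x + 144. By the rational root theorem (leading coefficient 1), any rational root is an integer divisor of 144: try ±1, ±2, ... in turn.
Test x = 1: value = 125 ≠ 0.
Test x = -1: value = 147 ≠ 0.
Test x = 2: value = 96 ≠ 0.
Test x = -2: value = 128 ≠ 0.
Test x = 3: value = 63 ≠ 0.
Test x = -3: value = 81 ≠ 0.
Test x = 4: value = 32 ≠ 0.
Test x = -4: value = 0 ✓, so (x + 4) is a factor.
Synthetic division by (x + 4): bring down 1; 1(-4) - 8 = -12; (-12)(-4) - 12 = 36; 36(-4) + 144 = 0 → quotient x^2 - 12x + 36, remainder 0.
Solve the quadratic x^2 - 12x + 36 = 0: discriminant = (-12)^2 - 4(1)(36) = 144 - 144 = 0.
Discriminant = 0, so a double root: x = 12/2 = 6.
Collecting all roots found:

x = -4, x = 6 (multiplicity 2)


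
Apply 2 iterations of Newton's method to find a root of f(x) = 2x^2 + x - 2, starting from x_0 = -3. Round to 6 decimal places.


Newton's method: x_(n+1) = x_n - f(x_n)/f'(x_n)
f(x) = 2x^2 + x - 2
f'(x) = 4x + 1

Iteration 1:
  f(-3.000000) = 13.000000
  f'(-3.000000) = -11.000000
  x_1 = -3.000000 - (13.000000)/(-11.000000) = -1.818182

Iteration 2:
  f(-1.818182) = 2.793388
  f'(-1.818182) = -6.272727
  x_2 = -1.818182 - (2.793388)/(-6.272727) = -1.372859

x_2 = -1.372859


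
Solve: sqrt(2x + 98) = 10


Square both sides: 2x + 98 = 10^2 = 100
2x = 100 - 98 = 2
x = 1
Check: sqrt(2*1 + 98) = sqrt(100) = 10 ✓

x = 1


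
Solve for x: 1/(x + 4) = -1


Multiply both sides by (x + 4): 1 = -1(x + 4)
Distribute: 1 = -x - 4
-x = 1 + 4 = 5
x = -5

x = -5


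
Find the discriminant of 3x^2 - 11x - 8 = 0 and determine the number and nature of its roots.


For ax^2 + bx + c = 0, discriminant D = b^2 - 4ac
Here a = 3, b = -11, c = -8
D = (-11)^2 - 4(3)(-8) = 121 + 96 = 217

D = 217 > 0 but not a perfect square
The equation has 2 distinct real irrational roots.

Discriminant = 217, 2 distinct real irrational roots


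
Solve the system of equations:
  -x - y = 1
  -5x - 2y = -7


Using Cramer's rule:
Determinant D = (-1)(-2) - (-5)(-1) = 2 - 5 = -3
Dx = (1)(-2) - (-7)(-1) = -2 - 7 = -9
Dy = (-1)(-7) - (-5)(1) = 7 + 5 = 12
x = Dx/D = -9/-3 = 3
y = Dy/D = 12/-3 = -4

x = 3, y = -4


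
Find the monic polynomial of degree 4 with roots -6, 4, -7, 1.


A monic polynomial with roots -6, 4, -7, 1 is:
p(x) = (x + 6)(x - 4)(x + 7)(x - 1)
After multiplying by (x + 6): x + 6
After multiplying by (x - 4): x^2 + 2x - 24
After multiplying by (x + 7): x^3 + 9x^2 - 10x - 168
After multiplying by (x - 1): x^4 + 8x^3 - 19x^2 - 158x + 168

x^4 + 8x^3 - 19x^2 - 158x + 168


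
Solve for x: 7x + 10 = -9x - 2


Starting with: 7x + 10 = -9x - 2
Move all x terms to left: (7 + 9)x = -2 - 10
Simplify: 16x = -12
Divide both sides by 16: x = -3/4

x = -3/4


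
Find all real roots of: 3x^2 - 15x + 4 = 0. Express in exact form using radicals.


Using the quadratic formula: x = (-b ± sqrt(b^2 - 4ac)) / (2a)
Here a = 3, b = -15, c = 4
Discriminant = b^2 - 4ac = (-15)^2 - 4(3)(4) = 225 - 48 = 177
Since discriminant = 177 > 0, there are two real roots.
x = (15 ± sqrt(177)) / 6
Numerically: x ≈ 4.7174 or x ≈ 0.2826

x = (15 + sqrt(177)) / 6 or x = (15 - sqrt(177)) / 6


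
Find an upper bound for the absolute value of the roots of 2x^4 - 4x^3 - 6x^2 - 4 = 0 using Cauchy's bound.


Cauchy's bound: all roots r satisfy |r| <= 1 + max(|a_i/a_n|) for i = 0,...,n-1
where a_n is the leading coefficient.

Coefficients: [2, -4, -6, 0, -4]
Leading coefficient a_n = 2
Ratios |a_i/a_n|: 2, 3, 0, 2
Maximum ratio: 3
Cauchy's bound: |r| <= 1 + 3 = 4

Upper bound = 4


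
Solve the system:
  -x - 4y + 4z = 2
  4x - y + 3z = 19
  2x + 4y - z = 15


Using Cramer's rule. Expand each determinant along the first row.
D  = (-1)*[(-1)*(-1) - 3*4] - (-4)*[4*(-1) - 3*2] + 4*[4*4 - (-1)*2]
  = (-1)*(-11) - (-4)*(-10) + 4*(18) = 43
Dx = 2*[(-1)*(-1) - 3*4] - (-4)*[19*(-1) - 3*15] + 4*[19*4 - (-1)*15]
  = 2*(-11) - (-4)*(-64) + 4*(91) = 86
Dy = (-1)*[19*(-1) - 3*15] - 2*[4*(-1) - 3*2] + 4*[4*15 - 19*2]
  = (-1)*(-64) - 2*(-10) + 4*(22) = 172
Dz = (-1)*[(-1)*15 - 19*4] - (-4)*[4*15 - 19*2] + 2*[4*4 - (-1)*2]
  = (-1)*(-91) - (-4)*(22) + 2*(18) = 215
x = Dx/D = 86/43 = 2, y = Dy/D = 172/43 = 4, z = Dz/D = 215/43 = 5
Check eq1: (-1)(2) + (-4)(4) + (4)(5) = 2 = 2 ✓
Check eq2: (4)(2) + (-1)(4) + (3)(5) = 19 = 19 ✓
Check eq3: (2)(2) + (4)(4) + (-1)(5) = 15 = 15 ✓

x = 2, y = 4, z = 5


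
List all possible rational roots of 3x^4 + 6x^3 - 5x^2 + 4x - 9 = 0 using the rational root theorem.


Rational root theorem: possible roots are ±p/q where:
  p divides the constant term (-9): p ∈ {1, 3, 9}
  q divides the leading coefficient (3): q ∈ {1, 3}

All possible rational roots: -9, -3, -1, -1/3, 1/3, 1, 3, 9

-9, -3, -1, -1/3, 1/3, 1, 3, 9


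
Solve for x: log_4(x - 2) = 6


Convert to exponential form: x - 2 = 4^6 = 4096
x = 4096 + 2 = 4098
Check: log_4(4098 - 2) = log_4(4096) = log_4(4096) = 6 ✓

x = 4098


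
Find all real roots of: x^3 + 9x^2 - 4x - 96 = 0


Let p(x) = x^3 + 9x^2 - 4x - 96. By the rational root theorem (leading coefficient 1), any rational root is an integer divisor of 96: try ±1, ±2, ... in turn.
Test x = 1: value = -90 ≠ 0.
Test x = -1: value = -84 ≠ 0.
Test x = 2: value = -60 ≠ 0.
Test x = -2: value = -60 ≠ 0.
Test x = 3: value = 0 ✓, so (x - 3) is a factor.
Synthetic division by (x - 3): bring down 1; 1(3) + 9 = 12; 12(3) - 4 = 32; 32(3) - 96 = 0 → quotient x^2 + 12x + 32, remainder 0.
Solve the quadratic x^2 + 12x + 32 = 0: discriminant = 12^2 - 4(1)(32) = 144 - 128 = 16.
sqrt(16) = 4, so x = (-12 ± 4)/2: x = -4 or x = -8.

x = -8, x = -4, x = 3


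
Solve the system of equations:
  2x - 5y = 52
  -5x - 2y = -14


Using Cramer's rule:
Determinant D = (2)(-2) - (-5)(-5) = -4 - 25 = -29
Dx = (52)(-2) - (-14)(-5) = -104 - 70 = -174
Dy = (2)(-14) - (-5)(52) = -28 + 260 = 232
x = Dx/D = -174/-29 = 6
y = Dy/D = 232/-29 = -8

x = 6, y = -8


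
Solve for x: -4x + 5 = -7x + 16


Starting with: -4x + 5 = -7x + 16
Move all x terms to left: (-4 + 7)x = 16 - 5
Simplify: 3x = 11
Divide both sides by 3: x = 11/3

x = 11/3


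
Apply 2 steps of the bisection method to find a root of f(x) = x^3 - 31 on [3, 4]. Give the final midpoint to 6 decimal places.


f(x) = x^3 - 31
f(3) = -4 < 0
f(4) = 33 > 0

Step 1: midpoint = (3.000000 + 4.000000)/2 = 3.500000
  f(3.500000) = 11.875000
  f(mid) > 0, so root is in [3.000000, 3.500000]

Step 2: midpoint = (3.000000 + 3.500000)/2 = 3.250000
  f(3.250000) = 3.328125
  f(mid) > 0, so root is in [3.000000, 3.250000]

midpoint = 3.250000


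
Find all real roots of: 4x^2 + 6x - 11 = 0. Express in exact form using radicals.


Using the quadratic formula: x = (-b ± sqrt(b^2 - 4ac)) / (2a)
Here a = 4, b = 6, c = -11
Discriminant = b^2 - 4ac = 6^2 - 4(4)(-11) = 36 + 176 = 212
Since discriminant = 212 > 0, there are two real roots.
x = (-6 ± 2*sqrt(53)) / 8
Simplifying: x = (-3 ± sqrt(53)) / 4
Numerically: x ≈ 1.0700 or x ≈ -2.5700

x = (-3 + sqrt(53)) / 4 or x = (-3 - sqrt(53)) / 4


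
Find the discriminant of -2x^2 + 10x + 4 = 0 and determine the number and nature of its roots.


For ax^2 + bx + c = 0, discriminant D = b^2 - 4ac
Here a = -2, b = 10, c = 4
D = (10)^2 - 4(-2)(4) = 100 + 32 = 132

D = 132 > 0 but not a perfect square
The equation has 2 distinct real irrational roots.

Discriminant = 132, 2 distinct real irrational roots


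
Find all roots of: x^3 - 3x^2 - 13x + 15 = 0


Let p(x) = x^3 - 3x^2 - 13x + 15. By the rational root theorem (leading coefficient 1), any rational root is an integer divisor of 15: try ±1, ±2, ... in turn.
Test x = 1: value = 0 ✓, so (x - 1) is a factor.
Synthetic division by (x - 1): bring down 1; 1(1) - 3 = -2; (-2)(1) - 13 = -15; (-15)(1) + 15 = 0 → quotient x^2 - 2x - 15, remainder 0.
Solve the quadratic x^2 - 2x - 15 = 0: discriminant = (-2)^2 - 4(1)(-15) = 4 + 60 = 64.
sqrt(64) = 8, so x = (2 ± 8)/2: x = 5 or x = -3.
Collecting all roots found:

x = -3, x = 1, x = 5


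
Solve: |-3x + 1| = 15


An absolute value equation |expr| = 15 gives two cases:
Case 1: -3x + 1 = 15
  -3x = 14, so x = -14/3
Case 2: -3x + 1 = -15
  -3x = -16, so x = 16/3

x = -14/3, x = 16/3


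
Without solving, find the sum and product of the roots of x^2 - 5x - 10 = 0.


By Vieta's formulas for ax^2 + bx + c = 0:
  Sum of roots = -b/a
  Product of roots = c/a

Here a = 1, b = -5, c = -10
Sum = -(-5)/1 = 5
Product = -10/1 = -10

Sum = 5, Product = -10


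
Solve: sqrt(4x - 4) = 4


Square both sides: 4x - 4 = 4^2 = 16
4x = 16 + 4 = 20
x = 5
Check: sqrt(4*5 - 4) = sqrt(16) = 4 ✓

x = 5


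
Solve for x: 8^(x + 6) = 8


Express both sides with the same base.
8 = 8^1
Since the bases match, equate exponents: x + 6 = 1
So x = 1 - (6) = -5

x = -5


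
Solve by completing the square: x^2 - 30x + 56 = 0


Start: x^2 - 30x + 56 = 0
Move constant: x^2 - 30x = -56
Half of -30 is -15, squared is 225
Add 225 to both sides: x^2 - 30x + 225 = 169
(x - 15)^2 = 169
x - 15 = ±13
x = 15 + 13 = 28 or x = 15 - 13 = 2

x = 2, x = 28


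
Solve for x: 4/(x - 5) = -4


Multiply both sides by (x - 5): 4 = -4(x - 5)
Distribute: 4 = -4x + 20
-4x = 4 - 20 = -16
x = 4

x = 4


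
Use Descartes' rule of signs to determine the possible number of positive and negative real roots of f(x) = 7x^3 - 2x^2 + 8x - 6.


Descartes' rule of signs:

For positive roots, count sign changes in f(x) = 7x^3 - 2x^2 + 8x - 6:
Signs of coefficients: +, -, +, -
Number of sign changes: 3
Possible positive real roots: 3, 1

For negative roots, examine f(-x) = -7x^3 - 2x^2 - 8x - 6:
Signs of coefficients: -, -, -, -
Number of sign changes: 0
Possible negative real roots: 0

Positive roots: 3 or 1; Negative roots: 0


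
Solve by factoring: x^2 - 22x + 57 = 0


We need two numbers that multiply to 57 and add to -22.
Those numbers are -3 and -19 (since (-3) * (-19) = 57 and (-3) + (-19) = -22).
So x^2 - 22x + 57 = (x - 3)(x - 19) = 0
Setting each factor to zero: x = 3 or x = 19

x = 3, x = 19


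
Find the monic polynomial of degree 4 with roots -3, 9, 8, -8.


A monic polynomial with roots -3, 9, 8, -8 is:
p(x) = (x + 3)(x - 9)(x - 8)(x + 8)
After multiplying by (x + 3): x + 3
After multiplying by (x - 9): x^2 - 6x - 27
After multiplying by (x - 8): x^3 - 14x^2 + 21x + 216
After multiplying by (x + 8): x^4 - 6x^3 - 91x^2 + 384x + 1728

x^4 - 6x^3 - 91x^2 + 384x + 1728


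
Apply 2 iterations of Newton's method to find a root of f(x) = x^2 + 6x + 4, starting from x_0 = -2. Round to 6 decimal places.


Newton's method: x_(n+1) = x_n - f(x_n)/f'(x_n)
f(x) = x^2 + 6x + 4
f'(x) = 2x + 6

Iteration 1:
  f(-2.000000) = -4.000000
  f'(-2.000000) = 2.000000
  x_1 = -2.000000 - (-4.000000)/(2.000000) = 0.000000

Iteration 2:
  f(0.000000) = 4.000000
  f'(0.000000) = 6.000000
  x_2 = 0.000000 - (4.000000)/(6.000000) = -0.666667

x_2 = -0.666667


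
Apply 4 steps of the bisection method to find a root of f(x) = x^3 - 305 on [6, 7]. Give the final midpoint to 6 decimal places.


f(x) = x^3 - 305
f(6) = -89 < 0
f(7) = 38 > 0

Step 1: midpoint = (6.000000 + 7.000000)/2 = 6.500000
  f(6.500000) = -30.375000
  f(mid) < 0, so root is in [6.500000, 7.000000]

Step 2: midpoint = (6.500000 + 7.000000)/2 = 6.750000
  f(6.750000) = 2.546875
  f(mid) > 0, so root is in [6.500000, 6.750000]

Step 3: midpoint = (6.500000 + 6.750000)/2 = 6.625000
  f(6.625000) = -14.224609
  f(mid) < 0, so root is in [6.625000, 6.750000]

Step 4: midpoint = (6.625000 + 6.750000)/2 = 6.687500
  f(6.687500) = -5.917236
  f(mid) < 0, so root is in [6.687500, 6.750000]

midpoint = 6.687500


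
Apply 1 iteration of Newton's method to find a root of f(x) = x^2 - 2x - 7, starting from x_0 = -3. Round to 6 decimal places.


Newton's method: x_(n+1) = x_n - f(x_n)/f'(x_n)
f(x) = x^2 - 2x - 7
f'(x) = 2x - 2

Iteration 1:
  f(-3.000000) = 8.000000
  f'(-3.000000) = -8.000000
  x_1 = -3.000000 - (8.000000)/(-8.000000) = -2.000000

x_1 = -2.000000


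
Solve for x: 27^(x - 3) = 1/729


Express both sides with the same base.
1/729 = 27^(-2)
Since the bases match, equate exponents: x - 3 = -2
So x = -2 - (-3) = 1

x = 1


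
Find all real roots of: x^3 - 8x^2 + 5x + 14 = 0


Let p(x) = x^3 - 8x^2 + 5x + 14. By the rational root theorem (leading coefficient 1), any rational root is an integer divisor of 14: try ±1, ±2, ... in turn.
Test x = 1: value = 12 ≠ 0.
Test x = -1: value = 0 ✓, so (x + 1) is a factor.
Synthetic division by (x + 1): bring down 1; 1(-1) - 8 = -9; (-9)(-1) + 5 = 14; 14(-1) + 14 = 0 → quotient x^2 - 9x + 14, remainder 0.
Solve the quadratic x^2 - 9x + 14 = 0: discriminant = (-9)^2 - 4(1)(14) = 81 - 56 = 25.
sqrt(25) = 5, so x = (9 ± 5)/2: x = 7 or x = 2.

x = -1, x = 2, x = 7


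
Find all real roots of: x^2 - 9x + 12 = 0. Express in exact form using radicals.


Using the quadratic formula: x = (-b ± sqrt(b^2 - 4ac)) / (2a)
Here a = 1, b = -9, c = 12
Discriminant = b^2 - 4ac = (-9)^2 - 4(1)(12) = 81 - 48 = 33
Since discriminant = 33 > 0, there are two real roots.
x = (9 ± sqrt(33)) / 2
Numerically: x ≈ 7.3723 or x ≈ 1.6277

x = (9 + sqrt(33)) / 2 or x = (9 - sqrt(33)) / 2


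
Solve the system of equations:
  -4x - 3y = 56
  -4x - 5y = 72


Using Cramer's rule:
Determinant D = (-4)(-5) - (-4)(-3) = 20 - 12 = 8
Dx = (56)(-5) - (72)(-3) = -280 + 216 = -64
Dy = (-4)(72) - (-4)(56) = -288 + 224 = -64
x = Dx/D = -64/8 = -8
y = Dy/D = -64/8 = -8

x = -8, y = -8


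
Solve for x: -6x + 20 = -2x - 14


Starting with: -6x + 20 = -2x - 14
Move all x terms to left: (-6 + 2)x = -14 - 20
Simplify: -4x = -34
Divide both sides by -4: x = 17/2

x = 17/2


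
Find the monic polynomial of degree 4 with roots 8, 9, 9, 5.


A monic polynomial with roots 8, 9, 9, 5 is:
p(x) = (x - 8)(x - 9)(x - 9)(x - 5)
After multiplying by (x - 8): x - 8
After multiplying by (x - 9): x^2 - 17x + 72
After multiplying by (x - 9): x^3 - 26x^2 + 225x - 648
After multiplying by (x - 5): x^4 - 31x^3 + 355x^2 - 1773x + 3240

x^4 - 31x^3 + 355x^2 - 1773x + 3240


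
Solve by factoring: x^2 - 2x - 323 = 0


We need two numbers that multiply to -323 and add to -2.
Those numbers are 17 and -19 (since 17 * (-19) = -323 and 17 + (-19) = -2).
So x^2 - 2x - 323 = (x + 17)(x - 19) = 0
Setting each factor to zero: x = -17 or x = 19

x = -17, x = 19


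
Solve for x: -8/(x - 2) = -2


Multiply both sides by (x - 2): -8 = -2(x - 2)
Distribute: -8 = -2x + 4
-2x = -8 - 4 = -12
x = 6

x = 6


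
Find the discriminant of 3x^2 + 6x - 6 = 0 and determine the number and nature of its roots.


For ax^2 + bx + c = 0, discriminant D = b^2 - 4ac
Here a = 3, b = 6, c = -6
D = (6)^2 - 4(3)(-6) = 36 + 72 = 108

D = 108 > 0 but not a perfect square
The equation has 2 distinct real irrational roots.

Discriminant = 108, 2 distinct real irrational roots


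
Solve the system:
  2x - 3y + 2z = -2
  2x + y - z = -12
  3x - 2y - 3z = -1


Using Cramer's rule. Expand each determinant along the first row.
D  = 2*[1*(-3) - (-1)*(-2)] - (-3)*[2*(-3) - (-1)*3] + 2*[2*(-2) - 1*3]
  = 2*(-5) - (-3)*(-3) + 2*(-7) = -33
Dx = (-2)*[1*(-3) - (-1)*(-2)] - (-3)*[(-12)*(-3) - (-1)*(-1)] + 2*[(-12)*(-2) - 1*(-1)]
  = (-2)*(-5) - (-3)*(35) + 2*(25) = 165
Dy = 2*[(-12)*(-3) - (-1)*(-1)] - (-2)*[2*(-3) - (-1)*3] + 2*[2*(-1) - (-12)*3]
  = 2*(35) - (-2)*(-3) + 2*(34) = 132
Dz = 2*[1*(-1) - (-12)*(-2)] - (-3)*[2*(-1) - (-12)*3] + (-2)*[2*(-2) - 1*3]
  = 2*(-25) - (-3)*(34) + (-2)*(-7) = 66
x = Dx/D = 165/-33 = -5, y = Dy/D = 132/-33 = -4, z = Dz/D = 66/-33 = -2
Check eq1: (2)(-5) + (-3)(-4) + (2)(-2) = -2 = -2 ✓
Check eq2: (2)(-5) + (1)(-4) + (-1)(-2) = -12 = -12 ✓
Check eq3: (3)(-5) + (-2)(-4) + (-3)(-2) = -1 = -1 ✓

x = -5, y = -4, z = -2


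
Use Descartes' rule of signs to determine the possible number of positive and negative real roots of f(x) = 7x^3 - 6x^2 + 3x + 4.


Descartes' rule of signs:

For positive roots, count sign changes in f(x) = 7x^3 - 6x^2 + 3x + 4:
Signs of coefficients: +, -, +, +
Number of sign changes: 2
Possible positive real roots: 2, 0

For negative roots, examine f(-x) = -7x^3 - 6x^2 - 3x + 4:
Signs of coefficients: -, -, -, +
Number of sign changes: 1
Possible negative real roots: 1

Positive roots: 2 or 0; Negative roots: 1


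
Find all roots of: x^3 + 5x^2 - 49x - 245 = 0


Let p(x) = x^3 + 5x^2 - 49x - 245. By the rational root theorem (leading coefficient 1), any rational root is an integer divisor of 245: try ±1, ±2, ... in turn.
Test x = 1: value = -288 ≠ 0.
Test x = -1: value = -192 ≠ 0.
Test x = 5: value = -240 ≠ 0.
Test x = -5: value = 0 ✓, so (x + 5) is a factor.
Synthetic division by (x + 5): bring down 1; 1(-5) + 5 = 0; 0(-5) - 49 = -49; (-49)(-5) - 245 = 0 → quotient x^2 - 49, remainder 0.
Solve the quadratic x^2 - 49 = 0: discriminant = 0^2 - 4(1)(-49) = 0 + 196 = 196.
sqrt(196) = 14, so x = (0 ± 14)/2: x = 7 or x = -7.
Collecting all roots found:

x = -7, x = -5, x = 7


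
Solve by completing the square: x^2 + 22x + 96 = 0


Start: x^2 + 22x + 96 = 0
Move constant: x^2 + 22x = -96
Half of 22 is 11, squared is 121
Add 121 to both sides: x^2 + 22x + 121 = 25
(x + 11)^2 = 25
x + 11 = ±5
x = -11 + 5 = -6 or x = -11 - 5 = -16

x = -16, x = -6


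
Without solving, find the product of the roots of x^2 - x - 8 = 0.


By Vieta's formulas for ax^2 + bx + c = 0:
  Sum of roots = -b/a
  Product of roots = c/a

Here a = 1, b = -1, c = -8
Sum = -(-1)/1 = 1
Product = -8/1 = -8

Product = -8


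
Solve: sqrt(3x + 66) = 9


Square both sides: 3x + 66 = 9^2 = 81
3x = 81 - 66 = 15
x = 5
Check: sqrt(3*5 + 66) = sqrt(81) = 9 ✓

x = 5


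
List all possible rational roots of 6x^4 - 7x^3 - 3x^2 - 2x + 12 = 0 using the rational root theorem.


Rational root theorem: possible roots are ±p/q where:
  p divides the constant term (12): p ∈ {1, 2, 3, 4, 6, 12}
  q divides the leading coefficient (6): q ∈ {1, 2, 3, 6}

All possible rational roots: -12, -6, -4, -3, -2, -3/2, -4/3, -1, -2/3, -1/2, -1/3, -1/6, 1/6, 1/3, 1/2, 2/3, 1, 4/3, 3/2, 2, 3, 4, 6, 12

-12, -6, -4, -3, -2, -3/2, -4/3, -1, -2/3, -1/2, -1/3, -1/6, 1/6, 1/3, 1/2, 2/3, 1, 4/3, 3/2, 2, 3, 4, 6, 12


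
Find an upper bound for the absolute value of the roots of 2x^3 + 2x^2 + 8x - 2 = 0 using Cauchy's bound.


Cauchy's bound: all roots r satisfy |r| <= 1 + max(|a_i/a_n|) for i = 0,...,n-1
where a_n is the leading coefficient.

Coefficients: [2, 2, 8, -2]
Leading coefficient a_n = 2
Ratios |a_i/a_n|: 1, 4, 1
Maximum ratio: 4
Cauchy's bound: |r| <= 1 + 4 = 5

Upper bound = 5


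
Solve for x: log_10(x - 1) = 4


Convert to exponential form: x - 1 = 10^4 = 10000
x = 10000 + 1 = 10001
Check: log_10(10001 - 1) = log_10(10000) = log_10(10000) = 4 ✓

x = 10001


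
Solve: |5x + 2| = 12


An absolute value equation |expr| = 12 gives two cases:
Case 1: 5x + 2 = 12
  5x = 10, so x = 2
Case 2: 5x + 2 = -12
  5x = -14, so x = -14/5

x = -14/5, x = 2


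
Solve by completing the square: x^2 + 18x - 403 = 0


Start: x^2 + 18x - 403 = 0
Move constant: x^2 + 18x = 403
Half of 18 is 9, squared is 81
Add 81 to both sides: x^2 + 18x + 81 = 484
(x + 9)^2 = 484
x + 9 = ±22
x = -9 + 22 = 13 or x = -9 - 22 = -31

x = -31, x = 13


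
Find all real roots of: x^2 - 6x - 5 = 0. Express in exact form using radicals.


Using the quadratic formula: x = (-b ± sqrt(b^2 - 4ac)) / (2a)
Here a = 1, b = -6, c = -5
Discriminant = b^2 - 4ac = (-6)^2 - 4(1)(-5) = 36 + 20 = 56
Since discriminant = 56 > 0, there are two real roots.
x = (6 ± 2*sqrt(14)) / 2
Simplifying: x = 3 ± sqrt(14)
Numerically: x ≈ 6.7417 or x ≈ -0.7417

x = 3 + sqrt(14) or x = 3 - sqrt(14)


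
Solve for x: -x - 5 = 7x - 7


Starting with: -x - 5 = 7x - 7
Move all x terms to left: (-1 - 7)x = -7 + 5
Simplify: -8x = -2
Divide both sides by -8: x = 1/4

x = 1/4


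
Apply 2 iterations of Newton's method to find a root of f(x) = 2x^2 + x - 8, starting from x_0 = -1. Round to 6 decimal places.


Newton's method: x_(n+1) = x_n - f(x_n)/f'(x_n)
f(x) = 2x^2 + x - 8
f'(x) = 4x + 1

Iteration 1:
  f(-1.000000) = -7.000000
  f'(-1.000000) = -3.000000
  x_1 = -1.000000 - (-7.000000)/(-3.000000) = -3.333333

Iteration 2:
  f(-3.333333) = 10.888889
  f'(-3.333333) = -12.333333
  x_2 = -3.333333 - (10.888889)/(-12.333333) = -2.450450

x_2 = -2.450450


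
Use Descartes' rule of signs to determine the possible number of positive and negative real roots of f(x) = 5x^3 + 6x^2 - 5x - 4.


Descartes' rule of signs:

For positive roots, count sign changes in f(x) = 5x^3 + 6x^2 - 5x - 4:
Signs of coefficients: +, +, -, -
Number of sign changes: 1
Possible positive real roots: 1

For negative roots, examine f(-x) = -5x^3 + 6x^2 + 5x - 4:
Signs of coefficients: -, +, +, -
Number of sign changes: 2
Possible negative real roots: 2, 0

Positive roots: 1; Negative roots: 2 or 0


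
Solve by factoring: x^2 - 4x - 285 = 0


We need two numbers that multiply to -285 and add to -4.
Those numbers are 15 and -19 (since 15 * (-19) = -285 and 15 + (-19) = -4).
So x^2 - 4x - 285 = (x + 15)(x - 19) = 0
Setting each factor to zero: x = -15 or x = 19

x = -15, x = 19


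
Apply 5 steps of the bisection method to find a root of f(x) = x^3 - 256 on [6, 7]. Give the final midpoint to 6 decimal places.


f(x) = x^3 - 256
f(6) = -40 < 0
f(7) = 87 > 0

Step 1: midpoint = (6.000000 + 7.000000)/2 = 6.500000
  f(6.500000) = 18.625000
  f(mid) > 0, so root is in [6.000000, 6.500000]

Step 2: midpoint = (6.000000 + 6.500000)/2 = 6.250000
  f(6.250000) = -11.859375
  f(mid) < 0, so root is in [6.250000, 6.500000]

Step 3: midpoint = (6.250000 + 6.500000)/2 = 6.375000
  f(6.375000) = 3.083984
  f(mid) > 0, so root is in [6.250000, 6.375000]

Step 4: midpoint = (6.250000 + 6.375000)/2 = 6.312500
  f(6.312500) = -4.461670
  f(mid) < 0, so root is in [6.312500, 6.375000]

Step 5: midpoint = (6.312500 + 6.375000)/2 = 6.343750
  f(6.343750) = -0.707428
  f(mid) < 0, so root is in [6.343750, 6.375000]

midpoint = 6.343750


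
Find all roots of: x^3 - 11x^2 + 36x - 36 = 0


Let p(x) = x^3 - 11x^2 + 36x - 36. By the rational root theorem (leading coefficient 1), any rational root is an integer divisor of 36: try ±1, ±2, ... in turn.
Test x = 1: value = -10 ≠ 0.
Test x = -1: value = -84 ≠ 0.
Test x = 2: value = 0 ✓, so (x - 2) is a factor.
Synthetic division by (x - 2): bring down 1; 1(2) - 11 = -9; (-9)(2) + 36 = 18; 18(2) - 36 = 0 → quotient x^2 - 9x + 18, remainder 0.
Solve the quadratic x^2 - 9x + 18 = 0: discriminant = (-9)^2 - 4(1)(18) = 81 - 72 = 9.
sqrt(9) = 3, so x = (9 ± 3)/2: x = 6 or x = 3.
Collecting all roots found:

x = 2, x = 3, x = 6
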